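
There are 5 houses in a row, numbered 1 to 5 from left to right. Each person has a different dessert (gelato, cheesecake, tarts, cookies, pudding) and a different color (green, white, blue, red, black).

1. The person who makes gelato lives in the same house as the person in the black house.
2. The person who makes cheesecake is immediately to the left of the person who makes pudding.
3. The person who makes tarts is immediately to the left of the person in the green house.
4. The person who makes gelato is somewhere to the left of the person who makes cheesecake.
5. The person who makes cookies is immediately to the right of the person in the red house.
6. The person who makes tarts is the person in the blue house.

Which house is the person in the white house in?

The person who makes cheesecake is narrowed to house 2 or 3 or 4; consider each.
Placing it in house 2 and house 4 leads to a contradiction, so it's in house 3.
Clue 2 places the person who makes pudding in house 4.
House 5 dessert: only cookies fits.
By clue 5, the person in the red house is in house 4.
House 5's color must be white (nothing else left).
So house 3 gets green for color.
The person who makes tarts is in house 2 (clue 3).
From clue 6, the person in the blue house must be in house 2.
The only dessert still possible for house 1 is gelato.
House 1 color: only black fits.
So: house 1 = gelato/black, house 2 = tarts/blue, house 3 = cheesecake/green, house 4 = pudding/red, house 5 = cookies/white.

5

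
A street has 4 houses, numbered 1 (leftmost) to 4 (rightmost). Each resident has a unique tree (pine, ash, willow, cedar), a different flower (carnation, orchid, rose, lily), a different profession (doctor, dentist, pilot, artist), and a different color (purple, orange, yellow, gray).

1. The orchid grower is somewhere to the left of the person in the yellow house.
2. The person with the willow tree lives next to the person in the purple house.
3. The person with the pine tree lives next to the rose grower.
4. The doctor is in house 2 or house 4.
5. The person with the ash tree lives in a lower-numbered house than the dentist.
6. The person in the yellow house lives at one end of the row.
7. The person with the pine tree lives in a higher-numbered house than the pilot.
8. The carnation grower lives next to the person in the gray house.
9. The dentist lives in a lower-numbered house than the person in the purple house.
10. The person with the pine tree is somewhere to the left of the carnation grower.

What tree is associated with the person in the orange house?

Clue 6: the person in the yellow house is in house 4.
Clue 9 places the dentist in house 2.
House 1 profession: only pilot fits.
House 3 profession: only artist fits.
House 4 profession: only doctor fits.
House 1 color: only orange fits.
The only color still possible for house 2 is gray.
That leaves purple as the color for house 3.
Clue 5: the person with the ash tree is in house 1.
From clue 8, the carnation grower must be in house 3.
Clue 10: the person with the pine tree is in house 2.
House 3's tree must be cedar (nothing else left).
The only tree still possible for house 4 is willow.
By clue 3, the rose grower is in house 1.
The only flower still possible for house 4 is lily.
So house 2 gets orchid for flower.
So: house 1 = ash/rose/pilot/orange, house 2 = pine/orchid/dentist/gray, house 3 = cedar/carnation/artist/purple, house 4 = willow/lily/doctor/yellow.

ash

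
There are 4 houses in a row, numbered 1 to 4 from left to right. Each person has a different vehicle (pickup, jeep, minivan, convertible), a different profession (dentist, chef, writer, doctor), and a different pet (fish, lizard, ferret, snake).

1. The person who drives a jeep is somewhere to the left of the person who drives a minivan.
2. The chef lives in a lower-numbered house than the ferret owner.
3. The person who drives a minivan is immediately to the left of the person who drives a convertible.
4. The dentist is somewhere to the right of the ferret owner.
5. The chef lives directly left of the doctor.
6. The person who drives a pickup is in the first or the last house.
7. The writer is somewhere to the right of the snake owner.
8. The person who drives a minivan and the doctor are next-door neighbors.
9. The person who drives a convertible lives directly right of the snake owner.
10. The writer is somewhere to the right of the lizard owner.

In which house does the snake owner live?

3

The only profession still possible for house 1 is chef.
The only pet still possible for house 4 is fish.
Clue 5 places the doctor in house 2.
Clue 8: the person who drives a minivan is in house 3.
So house 2 gets jeep for vehicle.
House 4's vehicle must be convertible (nothing else left).
So house 1 gets lizard for pet.
From clue 9, the snake owner must be in house 3.
The only vehicle still possible for house 1 is pickup.
House 2's pet must be ferret (nothing else left).
Clue 7 places the writer in house 4.
House 3 profession: only dentist fits.
So: house 1 = pickup/chef/lizard, house 2 = jeep/doctor/ferret, house 3 = minivan/dentist/snake, house 4 = convertible/writer/fish.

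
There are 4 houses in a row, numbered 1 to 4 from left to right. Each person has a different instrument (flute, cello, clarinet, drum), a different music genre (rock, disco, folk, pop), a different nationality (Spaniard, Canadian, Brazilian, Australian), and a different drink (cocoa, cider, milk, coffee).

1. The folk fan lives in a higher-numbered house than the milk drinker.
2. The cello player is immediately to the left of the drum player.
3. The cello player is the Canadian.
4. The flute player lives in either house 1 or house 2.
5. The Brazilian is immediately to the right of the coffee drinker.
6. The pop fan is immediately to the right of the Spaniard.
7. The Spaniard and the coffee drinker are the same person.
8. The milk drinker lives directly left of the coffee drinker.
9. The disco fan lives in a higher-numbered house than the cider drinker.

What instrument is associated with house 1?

flute

House 1's music genre must be rock (nothing else left).
The only drink still possible for house 4 is cocoa.
The flute player is narrowed to house 1 or 2; consider each.
Placing it in house 2 leads to a contradiction, so it's in house 1.
The only nationality still possible for house 1 is Australian.
So house 4 gets Brazilian for nationality.
Clue 5: the coffee drinker is in house 3.
From clue 7, the Spaniard must be in house 3.
The milk drinker is in house 2 (clue 8).
The only nationality still possible for house 2 is Canadian.
The only drink still possible for house 1 is cider.
The cello player is in house 2 (clue 3).
The pop fan is in house 4 (clue 6).
The only music genre still possible for house 2 is disco.
The only music genre still possible for house 3 is folk.
From clue 2, the drum player must be in house 3.
House 4's instrument must be clarinet (nothing else left).
So: house 1 = flute/rock/Australian/cider, house 2 = cello/disco/Canadian/milk, house 3 = drum/folk/Spaniard/coffee, house 4 = clarinet/pop/Brazilian/cocoa.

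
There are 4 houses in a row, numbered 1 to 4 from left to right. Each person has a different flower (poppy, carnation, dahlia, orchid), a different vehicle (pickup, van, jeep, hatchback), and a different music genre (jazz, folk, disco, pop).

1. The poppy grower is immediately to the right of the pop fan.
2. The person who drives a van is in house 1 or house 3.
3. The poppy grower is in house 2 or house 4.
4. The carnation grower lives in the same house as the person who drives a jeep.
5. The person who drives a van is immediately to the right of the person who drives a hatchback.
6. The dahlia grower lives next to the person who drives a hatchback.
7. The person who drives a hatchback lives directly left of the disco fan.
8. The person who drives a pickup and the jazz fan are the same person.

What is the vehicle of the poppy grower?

hatchback

Clue 5 places the person who drives a van in house 3.
From clue 5, the person who drives a hatchback must be in house 2.
By clue 7, the disco fan is in house 3.
From clue 1, the poppy grower must be in house 2.
Clue 1 places the pop fan in house 1.
So house 2 gets folk for music genre.
House 4's music genre must be jazz (nothing else left).
Clue 8: the person who drives a pickup is in house 4.
That leaves jeep as the vehicle for house 1.
By clue 4, the carnation grower is in house 1.
So house 3 gets dahlia for flower.
House 4's flower must be orchid (nothing else left).
So: house 1 = carnation/jeep/pop, house 2 = poppy/hatchback/folk, house 3 = dahlia/van/disco, house 4 = orchid/pickup/jazz.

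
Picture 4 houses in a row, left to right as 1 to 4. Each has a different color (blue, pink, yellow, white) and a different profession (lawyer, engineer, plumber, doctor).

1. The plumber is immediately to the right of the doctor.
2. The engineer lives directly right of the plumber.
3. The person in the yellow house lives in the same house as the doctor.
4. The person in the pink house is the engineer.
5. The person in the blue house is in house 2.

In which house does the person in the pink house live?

By clue 5, the person in the blue house is in house 2.
The person in the yellow house is in house 1 (clue 3).
Clue 3 places the doctor in house 1.
Clue 1: the plumber is in house 2.
Clue 2: the engineer is in house 3.
Clue 4: the person in the pink house is in house 3.
House 4 color: only white fits.
House 4 profession: only lawyer fits.
So: house 1 = yellow/doctor, house 2 = blue/plumber, house 3 = pink/engineer, house 4 = white/lawyer.

3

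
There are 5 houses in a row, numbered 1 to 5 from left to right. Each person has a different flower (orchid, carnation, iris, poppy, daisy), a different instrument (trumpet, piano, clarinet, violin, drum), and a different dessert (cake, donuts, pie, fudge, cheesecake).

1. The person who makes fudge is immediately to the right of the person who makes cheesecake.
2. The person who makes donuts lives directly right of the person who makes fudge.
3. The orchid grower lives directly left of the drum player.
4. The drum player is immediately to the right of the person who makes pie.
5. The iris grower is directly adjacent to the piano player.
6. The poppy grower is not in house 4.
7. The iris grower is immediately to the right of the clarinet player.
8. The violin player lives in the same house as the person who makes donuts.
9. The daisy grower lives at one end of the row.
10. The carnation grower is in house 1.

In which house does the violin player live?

From clue 10, the carnation grower must be in house 1.
So house 5 gets daisy for flower.
The poppy grower is narrowed to house 2 or 3; consider each.
Placing it in house 3 leads to a contradiction, so it's in house 2.
The only instrument still possible for house 1 is trumpet.
The iris grower is narrowed to house 3 or 4; consider each.
Placing it in house 4 leads to a contradiction, so it's in house 3.
Clue 7 places the clarinet player in house 2.
House 4 flower: only orchid fits.
So house 3 gets violin for instrument.
That leaves drum as the instrument for house 5.
By clue 4, the person who makes pie is in house 4.
From clue 8, the person who makes donuts must be in house 3.
House 4 instrument: only piano fits.
House 1's dessert must be cheesecake (nothing else left).
House 2's dessert must be fudge (nothing else left).
House 5 dessert: only cake fits.
So: house 1 = carnation/trumpet/cheesecake, house 2 = poppy/clarinet/fudge, house 3 = iris/violin/donuts, house 4 = orchid/piano/pie, house 5 = daisy/drum/cake.

3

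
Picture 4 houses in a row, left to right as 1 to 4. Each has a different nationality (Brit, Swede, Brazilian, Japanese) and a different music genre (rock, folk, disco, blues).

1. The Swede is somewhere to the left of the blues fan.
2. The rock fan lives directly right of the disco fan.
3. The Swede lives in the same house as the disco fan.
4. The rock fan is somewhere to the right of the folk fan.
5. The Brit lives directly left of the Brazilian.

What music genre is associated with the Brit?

rock

The Brazilian is narrowed to house 2 or 3 or 4; consider each.
Placing it in house 2 and house 3 leads to a contradiction, so it's in house 4.
From clue 5, the Brit must be in house 3.
House 4's music genre must be blues (nothing else left).
House 3 music genre: only rock fits.
By clue 2, the disco fan is in house 2.
Clue 3 places the Swede in house 2.
That leaves Japanese as the nationality for house 1.
That leaves folk as the music genre for house 1.
So: house 1 = Japanese/folk, house 2 = Swede/disco, house 3 = Brit/rock, house 4 = Brazilian/blues.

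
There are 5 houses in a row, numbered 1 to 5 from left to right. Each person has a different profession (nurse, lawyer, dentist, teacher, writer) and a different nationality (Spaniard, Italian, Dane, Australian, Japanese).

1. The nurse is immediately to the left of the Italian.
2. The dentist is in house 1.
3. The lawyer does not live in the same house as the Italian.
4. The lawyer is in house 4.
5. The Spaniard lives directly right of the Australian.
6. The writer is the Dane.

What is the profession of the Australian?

dentist

From clue 2, the dentist must be in house 1.
The lawyer is in house 4 (clue 4).
Clue 3: the Italian is in house 3.
Clue 1 places the nurse in house 2.
The only profession still possible for house 3 is teacher.
House 5 profession: only writer fits.
Clue 6 places the Dane in house 5.
The Australian is in house 1 (clue 5).
The only nationality still possible for house 2 is Spaniard.
That leaves Japanese as the nationality for house 4.
So: house 1 = dentist/Australian, house 2 = nurse/Spaniard, house 3 = teacher/Italian, house 4 = lawyer/Japanese, house 5 = writer/Dane.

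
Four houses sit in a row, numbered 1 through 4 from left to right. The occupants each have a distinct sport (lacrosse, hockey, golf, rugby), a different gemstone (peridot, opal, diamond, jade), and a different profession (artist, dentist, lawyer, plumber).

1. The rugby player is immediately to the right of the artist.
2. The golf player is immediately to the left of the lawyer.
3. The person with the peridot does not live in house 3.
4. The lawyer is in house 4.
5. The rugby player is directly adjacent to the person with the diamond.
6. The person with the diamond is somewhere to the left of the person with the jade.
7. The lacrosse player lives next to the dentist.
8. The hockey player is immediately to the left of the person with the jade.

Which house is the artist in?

By clue 4, the lawyer is in house 4.
Clue 2 places the golf player in house 3.
The person with the diamond is in house 1 (clue 6).
From clue 5, the rugby player must be in house 2.
The only sport still possible for house 4 is lacrosse.
Clue 1 places the artist in house 1.
By clue 7, the dentist is in house 3.
Clue 8: the person with the jade is in house 2.
The only sport still possible for house 1 is hockey.
That leaves opal as the gemstone for house 3.
House 4 gemstone: only peridot fits.
House 2's profession must be plumber (nothing else left).
So: house 1 = hockey/diamond/artist, house 2 = rugby/jade/plumber, house 3 = golf/opal/dentist, house 4 = lacrosse/peridot/lawyer.

1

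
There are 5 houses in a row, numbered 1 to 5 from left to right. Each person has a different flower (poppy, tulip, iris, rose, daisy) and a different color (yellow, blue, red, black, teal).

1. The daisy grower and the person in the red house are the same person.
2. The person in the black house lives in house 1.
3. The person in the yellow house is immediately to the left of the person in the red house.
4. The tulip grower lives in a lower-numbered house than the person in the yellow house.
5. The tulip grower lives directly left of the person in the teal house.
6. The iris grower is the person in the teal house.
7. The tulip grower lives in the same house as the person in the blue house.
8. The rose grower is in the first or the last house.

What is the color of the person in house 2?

The person in the black house is in house 1 (clue 2).
That leaves red as the color for house 5.
Clue 1: the daisy grower is in house 5.
Clue 3 places the person in the yellow house in house 4.
Clue 5: the tulip grower is in house 2.
From clue 5, the person in the teal house must be in house 3.
Clue 6 places the iris grower in house 3.
The person in the blue house is in house 2 (clue 7).
The only flower still possible for house 1 is rose.
That leaves poppy as the flower for house 4.
So: house 1 = rose/black, house 2 = tulip/blue, house 3 = iris/teal, house 4 = poppy/yellow, house 5 = daisy/red.

blue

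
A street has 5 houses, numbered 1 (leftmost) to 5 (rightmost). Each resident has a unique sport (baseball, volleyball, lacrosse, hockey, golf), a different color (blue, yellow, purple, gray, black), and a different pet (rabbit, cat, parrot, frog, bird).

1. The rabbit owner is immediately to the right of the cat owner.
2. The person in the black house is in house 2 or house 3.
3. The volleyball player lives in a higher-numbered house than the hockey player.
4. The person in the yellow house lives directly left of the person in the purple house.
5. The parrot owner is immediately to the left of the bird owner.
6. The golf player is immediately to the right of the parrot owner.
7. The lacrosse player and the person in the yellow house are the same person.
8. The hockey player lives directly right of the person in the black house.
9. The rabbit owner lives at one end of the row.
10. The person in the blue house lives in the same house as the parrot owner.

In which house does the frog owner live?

From clue 9, the rabbit owner must be in house 5.
By clue 1, the cat owner is in house 4.
The golf player is narrowed to house 2 or 3; consider each.
Placing it in house 3 leads to a contradiction, so it's in house 2.
The parrot owner is in house 1 (clue 6).
By clue 10, the person in the blue house is in house 1.
Clue 5: the bird owner is in house 2.
House 1 sport: only baseball fits.
The only sport still possible for house 5 is volleyball.
House 3 pet: only frog fits.
The hockey player is narrowed to house 3 or 4; consider each.
Placing it in house 4 leads to a contradiction, so it's in house 3.
The person in the black house is in house 2 (clue 8).
That leaves lacrosse as the sport for house 4.
Clue 7 places the person in the yellow house in house 4.
House 3 color: only gray fits.
House 5's color must be purple (nothing else left).
So: house 1 = baseball/blue/parrot, house 2 = golf/black/bird, house 3 = hockey/gray/frog, house 4 = lacrosse/yellow/cat, house 5 = volleyball/purple/rabbit.

3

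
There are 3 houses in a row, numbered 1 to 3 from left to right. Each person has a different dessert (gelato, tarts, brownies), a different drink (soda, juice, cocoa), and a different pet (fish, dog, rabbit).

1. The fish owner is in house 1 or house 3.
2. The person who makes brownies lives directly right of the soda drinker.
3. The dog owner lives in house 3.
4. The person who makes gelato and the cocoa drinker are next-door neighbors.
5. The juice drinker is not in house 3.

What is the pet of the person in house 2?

The dog owner is in house 3 (clue 3).
House 3's drink must be cocoa (nothing else left).
House 2 pet: only rabbit fits.
Clue 4: the person who makes gelato is in house 2.
So house 1 gets tarts for dessert.
House 3's dessert must be brownies (nothing else left).
House 1 pet: only fish fits.
By clue 2, the soda drinker is in house 2.
House 1 drink: only juice fits.
So: house 1 = tarts/juice/fish, house 2 = gelato/soda/rabbit, house 3 = brownies/cocoa/dog.

rabbit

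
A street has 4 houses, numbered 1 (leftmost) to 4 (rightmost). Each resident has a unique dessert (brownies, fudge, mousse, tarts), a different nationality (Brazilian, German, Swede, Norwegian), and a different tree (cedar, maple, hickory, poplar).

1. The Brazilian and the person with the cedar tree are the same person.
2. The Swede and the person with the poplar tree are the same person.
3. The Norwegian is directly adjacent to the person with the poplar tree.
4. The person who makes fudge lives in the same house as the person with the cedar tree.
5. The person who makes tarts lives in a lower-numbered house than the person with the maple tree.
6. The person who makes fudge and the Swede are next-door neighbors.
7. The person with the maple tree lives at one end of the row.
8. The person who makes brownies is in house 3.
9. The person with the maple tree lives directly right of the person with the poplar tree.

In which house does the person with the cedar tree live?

2

By clue 7, the person with the maple tree is in house 4.
Clue 8 places the person who makes brownies in house 3.
By clue 9, the person with the poplar tree is in house 3.
From clue 2, the Swede must be in house 3.
By clue 6, the person who makes fudge is in house 2.
House 1's dessert must be tarts (nothing else left).
So house 4 gets mousse for dessert.
The person with the cedar tree is in house 2 (clue 4).
So house 1 gets hickory for tree.
Clue 1: the Brazilian is in house 2.
The only nationality still possible for house 1 is German.
That leaves Norwegian as the nationality for house 4.
So: house 1 = tarts/German/hickory, house 2 = fudge/Brazilian/cedar, house 3 = brownies/Swede/poplar, house 4 = mousse/Norwegian/maple.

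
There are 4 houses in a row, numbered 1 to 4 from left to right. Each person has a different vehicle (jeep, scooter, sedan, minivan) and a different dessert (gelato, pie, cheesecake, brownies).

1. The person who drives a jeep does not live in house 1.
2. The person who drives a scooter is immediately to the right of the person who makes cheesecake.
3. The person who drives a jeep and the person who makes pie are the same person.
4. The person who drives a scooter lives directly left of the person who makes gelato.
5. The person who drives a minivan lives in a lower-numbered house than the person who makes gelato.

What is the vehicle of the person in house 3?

The person who drives a scooter is narrowed to house 2 or 3; consider each.
Placing it in house 3 leads to a contradiction, so it's in house 2.
The person who makes cheesecake is in house 1 (clue 2).
By clue 4, the person who makes gelato is in house 3.
That leaves minivan as the vehicle for house 1.
The person who drives a jeep is in house 4 (clue 3).
Clue 3: the person who makes pie is in house 4.
That leaves sedan as the vehicle for house 3.
The only dessert still possible for house 2 is brownies.
So: house 1 = minivan/cheesecake, house 2 = scooter/brownies, house 3 = sedan/gelato, house 4 = jeep/pie.

sedan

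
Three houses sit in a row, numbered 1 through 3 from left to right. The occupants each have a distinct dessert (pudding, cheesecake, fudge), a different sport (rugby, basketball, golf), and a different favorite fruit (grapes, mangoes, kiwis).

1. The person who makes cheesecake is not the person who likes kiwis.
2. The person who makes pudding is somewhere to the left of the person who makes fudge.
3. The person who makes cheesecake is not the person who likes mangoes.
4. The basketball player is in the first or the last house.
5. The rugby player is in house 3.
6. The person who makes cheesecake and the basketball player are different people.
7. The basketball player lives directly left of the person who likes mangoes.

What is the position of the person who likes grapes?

3

The rugby player is in house 3 (clue 5).
From clue 7, the basketball player must be in house 1.
The person who likes mangoes is in house 2 (clue 7).
The only sport still possible for house 2 is golf.
By clue 6, the person who makes cheesecake is in house 3.
The only dessert still possible for house 1 is pudding.
House 2 dessert: only fudge fits.
By clue 1, the person who likes kiwis is in house 1.
The only favorite fruit still possible for house 3 is grapes.
So: house 1 = pudding/basketball/kiwis, house 2 = fudge/golf/mangoes, house 3 = cheesecake/rugby/grapes.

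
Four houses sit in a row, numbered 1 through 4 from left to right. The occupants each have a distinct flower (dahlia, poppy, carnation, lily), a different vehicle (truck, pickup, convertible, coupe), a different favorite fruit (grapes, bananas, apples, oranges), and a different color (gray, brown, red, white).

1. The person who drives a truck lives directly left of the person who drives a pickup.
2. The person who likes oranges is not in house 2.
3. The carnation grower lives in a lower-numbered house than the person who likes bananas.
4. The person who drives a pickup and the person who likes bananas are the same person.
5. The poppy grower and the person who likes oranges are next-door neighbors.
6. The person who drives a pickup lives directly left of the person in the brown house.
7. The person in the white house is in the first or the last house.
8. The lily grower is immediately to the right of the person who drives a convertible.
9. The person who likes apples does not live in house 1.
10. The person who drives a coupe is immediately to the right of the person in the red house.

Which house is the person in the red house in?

3

House 4 vehicle: only coupe fits.
Clue 10 places the person in the red house in house 3.
House 2 color: only gray fits.
Clue 6 places the person who drives a pickup in house 3.
So house 1 gets white for color.
House 4's color must be brown (nothing else left).
From clue 1, the person who drives a truck must be in house 2.
Clue 4: the person who likes bananas is in house 3.
House 1 vehicle: only convertible fits.
By clue 8, the lily grower is in house 2.
House 4's flower must be dahlia (nothing else left).
Clue 5: the person who likes oranges is in house 4.
That leaves carnation as the flower for house 1.
So house 3 gets poppy for flower.
That leaves grapes as the favorite fruit for house 1.
That leaves apples as the favorite fruit for house 2.
So: house 1 = carnation/convertible/grapes/white, house 2 = lily/truck/apples/gray, house 3 = poppy/pickup/bananas/red, house 4 = dahlia/coupe/oranges/brown.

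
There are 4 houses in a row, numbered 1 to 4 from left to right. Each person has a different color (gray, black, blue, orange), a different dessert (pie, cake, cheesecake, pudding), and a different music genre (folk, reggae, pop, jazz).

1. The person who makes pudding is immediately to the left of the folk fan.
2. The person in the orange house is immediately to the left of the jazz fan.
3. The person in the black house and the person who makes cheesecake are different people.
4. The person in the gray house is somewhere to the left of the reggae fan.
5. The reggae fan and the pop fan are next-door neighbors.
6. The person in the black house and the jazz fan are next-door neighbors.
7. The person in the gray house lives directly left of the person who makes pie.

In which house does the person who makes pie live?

2

The only music genre still possible for house 1 is pop.
By clue 5, the reggae fan is in house 2.
The person in the gray house is in house 1 (clue 4).
Clue 7: the person who makes pie is in house 2.
The only dessert still possible for house 3 is pudding.
The folk fan is in house 4 (clue 1).
That leaves jazz as the music genre for house 3.
Clue 2 places the person in the orange house in house 2.
House 3's color must be blue (nothing else left).
House 4 color: only black fits.
From clue 3, the person who makes cheesecake must be in house 1.
That leaves cake as the dessert for house 4.
So: house 1 = gray/cheesecake/pop, house 2 = orange/pie/reggae, house 3 = blue/pudding/jazz, house 4 = black/cake/folk.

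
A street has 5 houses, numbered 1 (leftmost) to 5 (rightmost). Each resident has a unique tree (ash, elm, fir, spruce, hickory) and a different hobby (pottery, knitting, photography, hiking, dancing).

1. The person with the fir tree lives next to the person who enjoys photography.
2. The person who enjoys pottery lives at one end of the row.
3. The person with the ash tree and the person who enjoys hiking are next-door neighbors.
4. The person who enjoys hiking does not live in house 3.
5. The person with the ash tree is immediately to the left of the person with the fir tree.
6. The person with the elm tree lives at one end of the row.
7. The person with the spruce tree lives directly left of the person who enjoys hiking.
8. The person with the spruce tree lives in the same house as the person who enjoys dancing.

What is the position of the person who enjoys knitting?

4

The person with the elm tree is narrowed to house 1 or 5; consider each.
Placing it in house 1 leads to a contradiction, so it's in house 5.
The person with the ash tree is narrowed to house 1 or 3; consider each.
Placing it in house 1 leads to a contradiction, so it's in house 3.
By clue 5, the person with the fir tree is in house 4.
So house 1 gets spruce for tree.
House 2 tree: only hickory fits.
Clue 7: the person who enjoys hiking is in house 2.
By clue 8, the person who enjoys dancing is in house 1.
That leaves knitting as the hobby for house 4.
The only hobby still possible for house 3 is photography.
The only hobby still possible for house 5 is pottery.
So: house 1 = spruce/dancing, house 2 = hickory/hiking, house 3 = ash/photography, house 4 = fir/knitting, house 5 = elm/pottery.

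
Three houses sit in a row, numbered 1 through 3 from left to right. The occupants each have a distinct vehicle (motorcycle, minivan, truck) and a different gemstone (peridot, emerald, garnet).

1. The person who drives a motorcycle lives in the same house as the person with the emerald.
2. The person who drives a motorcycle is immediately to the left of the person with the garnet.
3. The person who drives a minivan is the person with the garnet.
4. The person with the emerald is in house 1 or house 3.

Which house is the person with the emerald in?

1

From clue 1, the person who drives a motorcycle must be in house 1.
The person with the emerald is in house 1 (clue 1).
Clue 2 places the person with the garnet in house 2.
By clue 3, the person who drives a minivan is in house 2.
So house 3 gets truck for vehicle.
House 3's gemstone must be peridot (nothing else left).
So: house 1 = motorcycle/emerald, house 2 = minivan/garnet, house 3 = truck/peridot.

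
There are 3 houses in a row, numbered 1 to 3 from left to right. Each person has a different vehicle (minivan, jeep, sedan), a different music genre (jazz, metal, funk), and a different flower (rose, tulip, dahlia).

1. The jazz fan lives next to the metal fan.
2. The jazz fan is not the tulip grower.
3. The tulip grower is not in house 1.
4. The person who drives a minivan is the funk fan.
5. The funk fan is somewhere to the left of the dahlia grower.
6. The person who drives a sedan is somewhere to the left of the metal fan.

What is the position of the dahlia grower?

The only flower still possible for house 1 is rose.
House 3's vehicle must be jeep (nothing else left).
The person who drives a minivan is narrowed to house 1 or 2; consider each.
Placing it in house 2 leads to a contradiction, so it's in house 1.
Clue 4: the funk fan is in house 1.
House 2's vehicle must be sedan (nothing else left).
From clue 6, the metal fan must be in house 3.
The only music genre still possible for house 2 is jazz.
The tulip grower is in house 3 (clue 2).
The only flower still possible for house 2 is dahlia.
So: house 1 = minivan/funk/rose, house 2 = sedan/jazz/dahlia, house 3 = jeep/metal/tulip.

2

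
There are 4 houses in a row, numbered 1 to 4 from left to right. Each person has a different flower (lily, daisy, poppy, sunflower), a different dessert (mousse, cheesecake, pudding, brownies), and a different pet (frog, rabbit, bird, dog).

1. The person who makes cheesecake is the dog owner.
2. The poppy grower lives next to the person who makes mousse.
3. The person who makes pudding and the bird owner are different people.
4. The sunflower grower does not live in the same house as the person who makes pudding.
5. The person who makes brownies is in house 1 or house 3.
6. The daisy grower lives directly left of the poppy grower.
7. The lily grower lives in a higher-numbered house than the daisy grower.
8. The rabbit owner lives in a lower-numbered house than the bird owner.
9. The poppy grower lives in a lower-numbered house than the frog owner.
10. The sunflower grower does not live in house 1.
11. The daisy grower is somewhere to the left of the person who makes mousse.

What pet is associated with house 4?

The only flower still possible for house 1 is daisy.
The poppy grower is in house 2 (clue 6).
Clue 2: the person who makes mousse is in house 3.
The only dessert still possible for house 1 is brownies.
The only pet still possible for house 1 is rabbit.
The lily grower is narrowed to house 3 or 4; consider each.
Placing it in house 3 leads to a contradiction, so it's in house 4.
So house 3 gets sunflower for flower.
The person who makes cheesecake is narrowed to house 2 or 4; consider each.
Placing it in house 4 leads to a contradiction, so it's in house 2.
From clue 1, the dog owner must be in house 2.
House 4's dessert must be pudding (nothing else left).
By clue 3, the bird owner is in house 3.
House 4's pet must be frog (nothing else left).
So: house 1 = daisy/brownies/rabbit, house 2 = poppy/cheesecake/dog, house 3 = sunflower/mousse/bird, house 4 = lily/pudding/frog.

frog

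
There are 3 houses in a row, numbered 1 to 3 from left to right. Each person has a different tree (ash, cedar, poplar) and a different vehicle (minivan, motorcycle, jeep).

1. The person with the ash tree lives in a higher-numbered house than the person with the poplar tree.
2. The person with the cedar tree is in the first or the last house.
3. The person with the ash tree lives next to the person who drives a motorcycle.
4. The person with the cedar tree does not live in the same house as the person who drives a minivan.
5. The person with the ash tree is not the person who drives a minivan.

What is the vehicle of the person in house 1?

minivan

The person with the ash tree is narrowed to house 2 or 3; consider each.
Placing it in house 3 leads to a contradiction, so it's in house 2.
By clue 1, the person with the poplar tree is in house 1.
The only tree still possible for house 3 is cedar.
The only vehicle still possible for house 2 is jeep.
The person who drives a minivan is in house 1 (clue 4).
That leaves motorcycle as the vehicle for house 3.
So: house 1 = poplar/minivan, house 2 = ash/jeep, house 3 = cedar/motorcycle.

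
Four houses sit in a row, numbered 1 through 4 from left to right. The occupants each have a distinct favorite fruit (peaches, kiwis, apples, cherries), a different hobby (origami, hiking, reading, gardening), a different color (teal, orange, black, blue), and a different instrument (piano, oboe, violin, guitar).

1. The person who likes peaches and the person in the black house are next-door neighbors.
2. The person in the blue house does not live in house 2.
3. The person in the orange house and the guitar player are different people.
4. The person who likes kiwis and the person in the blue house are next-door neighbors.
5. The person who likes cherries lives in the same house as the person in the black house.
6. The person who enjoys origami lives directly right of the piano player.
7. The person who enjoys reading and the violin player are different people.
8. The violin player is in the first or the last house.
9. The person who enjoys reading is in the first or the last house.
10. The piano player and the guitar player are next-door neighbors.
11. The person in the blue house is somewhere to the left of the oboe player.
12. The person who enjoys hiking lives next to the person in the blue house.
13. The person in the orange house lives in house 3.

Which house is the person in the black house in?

The person in the orange house is in house 3 (clue 13).
The only color still possible for house 1 is blue.
From clue 4, the person who likes kiwis must be in house 2.
The person who enjoys hiking is in house 2 (clue 12).
House 4 favorite fruit: only cherries fits.
Clue 5: the person in the black house is in house 4.
House 2 color: only teal fits.
The person who likes peaches is in house 3 (clue 1).
That leaves apples as the favorite fruit for house 1.
The person who enjoys origami is narrowed to house 3 or 4; consider each.
Placing it in house 4 leads to a contradiction, so it's in house 3.
Clue 6: the piano player is in house 2.
From clue 10, the guitar player must be in house 1.
So house 3 gets oboe for instrument.
So house 4 gets violin for instrument.
By clue 7, the person who enjoys reading is in house 1.
That leaves gardening as the hobby for house 4.
So: house 1 = apples/reading/blue/guitar, house 2 = kiwis/hiking/teal/piano, house 3 = peaches/origami/orange/oboe, house 4 = cherries/gardening/black/violin.

4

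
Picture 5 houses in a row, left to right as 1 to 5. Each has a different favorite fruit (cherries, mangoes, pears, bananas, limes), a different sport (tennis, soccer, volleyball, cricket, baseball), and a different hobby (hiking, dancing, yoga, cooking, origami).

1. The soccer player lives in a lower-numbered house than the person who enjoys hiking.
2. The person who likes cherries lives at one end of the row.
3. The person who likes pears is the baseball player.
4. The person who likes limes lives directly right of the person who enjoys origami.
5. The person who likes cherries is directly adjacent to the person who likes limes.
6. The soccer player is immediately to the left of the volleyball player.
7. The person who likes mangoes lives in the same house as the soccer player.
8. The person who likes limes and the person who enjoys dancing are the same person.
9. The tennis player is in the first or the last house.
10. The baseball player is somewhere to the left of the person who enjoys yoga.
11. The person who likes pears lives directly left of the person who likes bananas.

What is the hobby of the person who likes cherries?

The person who likes cherries is narrowed to house 1 or 5; consider each.
Placing it in house 1 leads to a contradiction, so it's in house 5.
Clue 5: the person who likes limes is in house 4.
Clue 8: the person who enjoys dancing is in house 4.
From clue 4, the person who enjoys origami must be in house 3.
House 1's hobby must be cooking (nothing else left).
The person who likes bananas is narrowed to house 2 or 3; consider each.
Placing it in house 3 leads to a contradiction, so it's in house 2.
Clue 11: the person who likes pears is in house 1.
The only favorite fruit still possible for house 3 is mangoes.
Clue 3: the baseball player is in house 1.
By clue 7, the soccer player is in house 3.
From clue 1, the person who enjoys hiking must be in house 5.
From clue 6, the volleyball player must be in house 4.
House 2 sport: only cricket fits.
House 5's sport must be tennis (nothing else left).
House 2 hobby: only yoga fits.
So: house 1 = pears/baseball/cooking, house 2 = bananas/cricket/yoga, house 3 = mangoes/soccer/origami, house 4 = limes/volleyball/dancing, house 5 = cherries/tennis/hiking.

hiking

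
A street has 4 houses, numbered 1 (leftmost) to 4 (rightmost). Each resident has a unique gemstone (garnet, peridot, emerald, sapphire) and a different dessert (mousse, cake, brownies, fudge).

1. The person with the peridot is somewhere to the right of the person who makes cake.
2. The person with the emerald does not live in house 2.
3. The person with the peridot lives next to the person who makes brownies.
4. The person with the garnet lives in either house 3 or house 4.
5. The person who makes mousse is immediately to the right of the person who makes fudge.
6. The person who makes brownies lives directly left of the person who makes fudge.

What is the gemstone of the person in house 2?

sapphire

House 4's dessert must be mousse (nothing else left).
Clue 5 places the person who makes fudge in house 3.
The person who makes brownies is in house 2 (clue 6).
The only dessert still possible for house 1 is cake.
Clue 3: the person with the peridot is in house 3.
That leaves sapphire as the gemstone for house 2.
The only gemstone still possible for house 1 is emerald.
House 4 gemstone: only garnet fits.
So: house 1 = emerald/cake, house 2 = sapphire/brownies, house 3 = peridot/fudge, house 4 = garnet/mousse.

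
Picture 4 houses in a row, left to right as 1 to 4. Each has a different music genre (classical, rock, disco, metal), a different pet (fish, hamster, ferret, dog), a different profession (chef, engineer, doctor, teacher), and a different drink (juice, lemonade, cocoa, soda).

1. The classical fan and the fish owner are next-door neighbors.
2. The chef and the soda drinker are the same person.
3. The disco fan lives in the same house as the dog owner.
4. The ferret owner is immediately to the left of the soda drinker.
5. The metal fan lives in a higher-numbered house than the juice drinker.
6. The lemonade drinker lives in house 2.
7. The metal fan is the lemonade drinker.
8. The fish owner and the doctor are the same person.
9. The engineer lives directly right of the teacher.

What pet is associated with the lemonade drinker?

Clue 6 places the lemonade drinker in house 2.
Clue 7: the metal fan is in house 2.
By clue 5, the juice drinker is in house 1.
House 1's profession must be teacher (nothing else left).
Clue 9: the engineer is in house 2.
The classical fan is narrowed to house 3 or 4; consider each.
Placing it in house 4 leads to a contradiction, so it's in house 3.
Clue 1: the fish owner is in house 4.
By clue 8, the doctor is in house 4.
The only profession still possible for house 3 is chef.
From clue 2, the soda drinker must be in house 3.
By clue 3, the disco fan is in house 1.
The dog owner is in house 1 (clue 3).
From clue 4, the ferret owner must be in house 2.
House 4 music genre: only rock fits.
House 3 pet: only hamster fits.
So house 4 gets cocoa for drink.
So: house 1 = disco/dog/teacher/juice, house 2 = metal/ferret/engineer/lemonade, house 3 = classical/hamster/chef/soda, house 4 = rock/fish/doctor/cocoa.

ferret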